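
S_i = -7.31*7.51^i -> [-7.31, -54.9, -412.28, -3096.26, -23252.9]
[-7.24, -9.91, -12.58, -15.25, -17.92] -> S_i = -7.24 + -2.67*i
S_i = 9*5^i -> [9, 45, 225, 1125, 5625]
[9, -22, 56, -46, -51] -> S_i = Random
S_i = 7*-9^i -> [7, -63, 567, -5103, 45927]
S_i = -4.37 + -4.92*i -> [-4.37, -9.29, -14.21, -19.13, -24.05]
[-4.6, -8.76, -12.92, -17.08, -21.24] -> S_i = -4.60 + -4.16*i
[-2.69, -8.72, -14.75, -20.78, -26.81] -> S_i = -2.69 + -6.03*i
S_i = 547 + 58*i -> [547, 605, 663, 721, 779]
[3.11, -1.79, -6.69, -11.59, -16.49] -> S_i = 3.11 + -4.90*i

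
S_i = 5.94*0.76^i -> [5.94, 4.51, 3.43, 2.61, 1.98]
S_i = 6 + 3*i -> [6, 9, 12, 15, 18]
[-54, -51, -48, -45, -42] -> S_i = -54 + 3*i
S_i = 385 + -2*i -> [385, 383, 381, 379, 377]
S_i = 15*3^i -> [15, 45, 135, 405, 1215]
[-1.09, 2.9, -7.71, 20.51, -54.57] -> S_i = -1.09*(-2.66)^i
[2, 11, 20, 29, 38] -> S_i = 2 + 9*i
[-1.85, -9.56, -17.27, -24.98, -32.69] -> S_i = -1.85 + -7.71*i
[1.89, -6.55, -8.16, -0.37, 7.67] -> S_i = Random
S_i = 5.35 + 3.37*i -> [5.35, 8.72, 12.09, 15.46, 18.83]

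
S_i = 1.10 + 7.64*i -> [1.1, 8.74, 16.38, 24.02, 31.66]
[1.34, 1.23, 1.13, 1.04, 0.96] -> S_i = 1.34*0.92^i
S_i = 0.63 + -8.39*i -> [0.63, -7.76, -16.15, -24.54, -32.93]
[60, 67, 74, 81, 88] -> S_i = 60 + 7*i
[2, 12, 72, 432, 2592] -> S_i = 2*6^i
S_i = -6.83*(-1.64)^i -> [-6.83, 11.2, -18.37, 30.13, -49.41]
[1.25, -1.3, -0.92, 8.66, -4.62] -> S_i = Random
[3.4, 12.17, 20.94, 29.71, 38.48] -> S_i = 3.40 + 8.77*i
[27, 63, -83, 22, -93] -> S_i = Random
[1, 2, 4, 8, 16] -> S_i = 1*2^i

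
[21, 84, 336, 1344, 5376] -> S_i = 21*4^i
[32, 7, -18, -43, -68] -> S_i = 32 + -25*i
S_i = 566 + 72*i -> [566, 638, 710, 782, 854]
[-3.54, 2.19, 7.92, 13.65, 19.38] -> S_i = -3.54 + 5.73*i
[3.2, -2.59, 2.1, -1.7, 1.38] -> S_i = 3.20*(-0.81)^i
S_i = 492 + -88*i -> [492, 404, 316, 228, 140]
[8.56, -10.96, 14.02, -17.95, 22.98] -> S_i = 8.56*(-1.28)^i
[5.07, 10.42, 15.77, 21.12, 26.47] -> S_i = 5.07 + 5.35*i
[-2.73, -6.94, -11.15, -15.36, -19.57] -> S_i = -2.73 + -4.21*i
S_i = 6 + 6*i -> [6, 12, 18, 24, 30]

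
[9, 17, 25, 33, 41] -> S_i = 9 + 8*i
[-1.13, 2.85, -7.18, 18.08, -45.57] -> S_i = -1.13*(-2.52)^i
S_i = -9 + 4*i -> [-9, -5, -1, 3, 7]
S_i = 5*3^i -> [5, 15, 45, 135, 405]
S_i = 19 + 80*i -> [19, 99, 179, 259, 339]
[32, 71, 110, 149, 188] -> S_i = 32 + 39*i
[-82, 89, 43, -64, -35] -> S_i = Random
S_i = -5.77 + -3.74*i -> [-5.77, -9.51, -13.25, -16.99, -20.73]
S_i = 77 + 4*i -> [77, 81, 85, 89, 93]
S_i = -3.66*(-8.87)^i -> [-3.66, 32.46, -287.96, 2554.18, -22655.6]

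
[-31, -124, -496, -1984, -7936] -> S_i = -31*4^i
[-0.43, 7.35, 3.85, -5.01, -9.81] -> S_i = Random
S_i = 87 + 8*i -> [87, 95, 103, 111, 119]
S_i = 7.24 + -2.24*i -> [7.24, 5.0, 2.76, 0.52, -1.72]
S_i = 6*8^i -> [6, 48, 384, 3072, 24576]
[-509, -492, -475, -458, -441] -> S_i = -509 + 17*i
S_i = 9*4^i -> [9, 36, 144, 576, 2304]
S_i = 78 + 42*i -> [78, 120, 162, 204, 246]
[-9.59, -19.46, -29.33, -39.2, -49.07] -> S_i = -9.59 + -9.87*i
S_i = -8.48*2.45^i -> [-8.48, -20.78, -50.9, -124.71, -305.53]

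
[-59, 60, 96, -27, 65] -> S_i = Random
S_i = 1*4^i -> [1, 4, 16, 64, 256]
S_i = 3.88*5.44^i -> [3.88, 21.11, 114.82, 624.64, 3398.03]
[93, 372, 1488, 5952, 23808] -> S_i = 93*4^i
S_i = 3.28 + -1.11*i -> [3.28, 2.17, 1.06, -0.05, -1.16]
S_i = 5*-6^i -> [5, -30, 180, -1080, 6480]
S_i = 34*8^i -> [34, 272, 2176, 17408, 139264]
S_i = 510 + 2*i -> [510, 512, 514, 516, 518]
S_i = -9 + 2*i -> [-9, -7, -5, -3, -1]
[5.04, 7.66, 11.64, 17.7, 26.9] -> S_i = 5.04*1.52^i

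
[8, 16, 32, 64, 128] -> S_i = 8*2^i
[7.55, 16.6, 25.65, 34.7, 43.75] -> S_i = 7.55 + 9.05*i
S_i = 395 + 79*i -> [395, 474, 553, 632, 711]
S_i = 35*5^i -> [35, 175, 875, 4375, 21875]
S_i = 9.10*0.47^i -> [9.1, 4.28, 2.01, 0.94, 0.44]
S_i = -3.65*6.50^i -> [-3.65, -23.72, -154.21, -1002.38, -6515.48]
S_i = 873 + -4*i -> [873, 869, 865, 861, 857]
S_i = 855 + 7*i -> [855, 862, 869, 876, 883]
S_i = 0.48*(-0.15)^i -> [0.48, -0.07, 0.01, -0.0, 0.0]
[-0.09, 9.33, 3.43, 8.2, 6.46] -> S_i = Random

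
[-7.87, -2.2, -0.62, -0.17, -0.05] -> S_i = -7.87*0.28^i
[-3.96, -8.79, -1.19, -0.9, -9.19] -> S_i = Random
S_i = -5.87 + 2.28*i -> [-5.87, -3.59, -1.31, 0.97, 3.25]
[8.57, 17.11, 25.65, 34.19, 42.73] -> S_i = 8.57 + 8.54*i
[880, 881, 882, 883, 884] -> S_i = 880 + 1*i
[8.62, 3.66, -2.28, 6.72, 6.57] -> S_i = Random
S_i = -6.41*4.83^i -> [-6.41, -30.96, -149.54, -722.27, -3488.56]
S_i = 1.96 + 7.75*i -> [1.96, 9.71, 17.46, 25.21, 32.96]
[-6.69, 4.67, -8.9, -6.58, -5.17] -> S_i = Random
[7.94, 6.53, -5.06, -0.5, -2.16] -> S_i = Random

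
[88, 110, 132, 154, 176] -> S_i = 88 + 22*i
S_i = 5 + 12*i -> [5, 17, 29, 41, 53]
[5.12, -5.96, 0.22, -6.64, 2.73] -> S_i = Random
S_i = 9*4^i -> [9, 36, 144, 576, 2304]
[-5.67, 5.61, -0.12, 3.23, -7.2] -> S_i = Random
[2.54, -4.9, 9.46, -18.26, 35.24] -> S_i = 2.54*(-1.93)^i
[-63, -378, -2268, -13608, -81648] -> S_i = -63*6^i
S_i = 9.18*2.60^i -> [9.18, 23.87, 62.06, 161.35, 419.5]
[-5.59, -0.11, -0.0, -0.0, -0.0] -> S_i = -5.59*0.02^i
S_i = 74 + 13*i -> [74, 87, 100, 113, 126]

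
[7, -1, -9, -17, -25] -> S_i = 7 + -8*i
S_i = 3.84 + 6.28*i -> [3.84, 10.12, 16.4, 22.68, 28.96]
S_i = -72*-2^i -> [-72, 144, -288, 576, -1152]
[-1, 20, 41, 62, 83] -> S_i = -1 + 21*i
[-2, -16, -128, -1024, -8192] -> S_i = -2*8^i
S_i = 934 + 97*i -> [934, 1031, 1128, 1225, 1322]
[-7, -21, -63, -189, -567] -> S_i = -7*3^i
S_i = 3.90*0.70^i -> [3.9, 2.73, 1.91, 1.34, 0.94]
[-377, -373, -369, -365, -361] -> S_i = -377 + 4*i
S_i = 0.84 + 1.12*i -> [0.84, 1.96, 3.08, 4.2, 5.32]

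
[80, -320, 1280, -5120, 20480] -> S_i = 80*-4^i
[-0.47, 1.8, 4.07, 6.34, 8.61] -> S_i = -0.47 + 2.27*i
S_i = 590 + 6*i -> [590, 596, 602, 608, 614]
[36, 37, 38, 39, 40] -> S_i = 36 + 1*i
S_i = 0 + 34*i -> [0, 34, 68, 102, 136]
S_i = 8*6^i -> [8, 48, 288, 1728, 10368]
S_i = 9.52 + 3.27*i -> [9.52, 12.79, 16.06, 19.33, 22.6]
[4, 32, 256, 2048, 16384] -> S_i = 4*8^i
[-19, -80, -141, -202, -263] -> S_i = -19 + -61*i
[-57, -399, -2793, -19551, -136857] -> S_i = -57*7^i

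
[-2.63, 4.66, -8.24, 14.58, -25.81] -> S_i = -2.63*(-1.77)^i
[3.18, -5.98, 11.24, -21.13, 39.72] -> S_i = 3.18*(-1.88)^i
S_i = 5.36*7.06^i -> [5.36, 37.84, 267.16, 1886.16, 13316.3]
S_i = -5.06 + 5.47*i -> [-5.06, 0.41, 5.88, 11.35, 16.82]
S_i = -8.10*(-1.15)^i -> [-8.1, 9.32, -10.71, 12.32, -14.17]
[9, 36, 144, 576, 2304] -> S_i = 9*4^i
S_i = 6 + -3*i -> [6, 3, 0, -3, -6]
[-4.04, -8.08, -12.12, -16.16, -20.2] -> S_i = -4.04 + -4.04*i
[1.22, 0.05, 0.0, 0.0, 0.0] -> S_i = 1.22*0.04^i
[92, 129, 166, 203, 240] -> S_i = 92 + 37*i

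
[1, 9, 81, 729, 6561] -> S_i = 1*9^i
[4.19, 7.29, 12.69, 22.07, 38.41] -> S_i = 4.19*1.74^i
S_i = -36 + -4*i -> [-36, -40, -44, -48, -52]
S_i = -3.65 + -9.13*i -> [-3.65, -12.78, -21.91, -31.04, -40.17]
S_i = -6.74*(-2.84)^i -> [-6.74, 19.14, -54.36, 154.39, -438.46]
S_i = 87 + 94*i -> [87, 181, 275, 369, 463]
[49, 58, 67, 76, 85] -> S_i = 49 + 9*i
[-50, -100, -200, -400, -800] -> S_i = -50*2^i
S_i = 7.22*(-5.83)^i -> [7.22, -42.09, 245.4, -1430.68, 8340.87]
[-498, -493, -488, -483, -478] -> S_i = -498 + 5*i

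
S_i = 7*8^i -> [7, 56, 448, 3584, 28672]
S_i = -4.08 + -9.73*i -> [-4.08, -13.81, -23.54, -33.27, -43.0]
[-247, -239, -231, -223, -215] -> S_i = -247 + 8*i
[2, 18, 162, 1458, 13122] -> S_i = 2*9^i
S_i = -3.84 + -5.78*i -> [-3.84, -9.62, -15.4, -21.18, -26.96]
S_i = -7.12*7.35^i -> [-7.12, -52.33, -384.64, -2827.11, -20779.23]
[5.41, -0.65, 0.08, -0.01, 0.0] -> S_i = 5.41*(-0.12)^i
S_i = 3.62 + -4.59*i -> [3.62, -0.97, -5.56, -10.15, -14.74]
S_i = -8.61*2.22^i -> [-8.61, -19.11, -42.43, -94.2, -209.13]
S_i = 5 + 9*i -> [5, 14, 23, 32, 41]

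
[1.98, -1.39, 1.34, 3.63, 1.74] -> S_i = Random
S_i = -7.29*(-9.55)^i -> [-7.29, 69.62, -664.87, 6349.47, -60637.46]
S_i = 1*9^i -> [1, 9, 81, 729, 6561]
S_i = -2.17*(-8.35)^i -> [-2.17, 18.12, -151.3, 1263.34, -10548.86]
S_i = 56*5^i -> [56, 280, 1400, 7000, 35000]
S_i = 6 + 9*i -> [6, 15, 24, 33, 42]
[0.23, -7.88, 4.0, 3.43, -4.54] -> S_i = Random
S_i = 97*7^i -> [97, 679, 4753, 33271, 232897]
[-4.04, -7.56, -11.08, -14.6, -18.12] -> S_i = -4.04 + -3.52*i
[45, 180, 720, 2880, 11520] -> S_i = 45*4^i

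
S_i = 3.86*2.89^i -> [3.86, 11.16, 32.24, 93.17, 269.26]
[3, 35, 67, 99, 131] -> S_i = 3 + 32*i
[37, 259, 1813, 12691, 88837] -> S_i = 37*7^i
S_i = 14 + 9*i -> [14, 23, 32, 41, 50]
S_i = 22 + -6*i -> [22, 16, 10, 4, -2]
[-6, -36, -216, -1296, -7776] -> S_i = -6*6^i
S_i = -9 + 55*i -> [-9, 46, 101, 156, 211]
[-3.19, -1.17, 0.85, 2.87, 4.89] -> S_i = -3.19 + 2.02*i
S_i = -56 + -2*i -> [-56, -58, -60, -62, -64]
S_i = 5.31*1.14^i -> [5.31, 6.05, 6.9, 7.87, 8.97]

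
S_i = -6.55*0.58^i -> [-6.55, -3.8, -2.2, -1.28, -0.74]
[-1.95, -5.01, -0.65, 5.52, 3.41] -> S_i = Random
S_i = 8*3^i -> [8, 24, 72, 216, 648]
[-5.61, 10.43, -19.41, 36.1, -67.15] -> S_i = -5.61*(-1.86)^i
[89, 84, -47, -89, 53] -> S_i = Random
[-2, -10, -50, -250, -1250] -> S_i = -2*5^i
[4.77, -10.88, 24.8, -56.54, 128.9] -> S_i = 4.77*(-2.28)^i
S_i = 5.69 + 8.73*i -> [5.69, 14.42, 23.15, 31.88, 40.61]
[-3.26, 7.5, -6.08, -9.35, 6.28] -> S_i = Random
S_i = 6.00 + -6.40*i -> [6.0, -0.4, -6.8, -13.2, -19.6]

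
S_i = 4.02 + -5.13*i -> [4.02, -1.11, -6.24, -11.37, -16.5]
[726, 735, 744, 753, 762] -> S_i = 726 + 9*i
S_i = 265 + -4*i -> [265, 261, 257, 253, 249]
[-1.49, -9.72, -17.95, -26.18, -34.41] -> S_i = -1.49 + -8.23*i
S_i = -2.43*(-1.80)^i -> [-2.43, 4.37, -7.87, 14.17, -25.51]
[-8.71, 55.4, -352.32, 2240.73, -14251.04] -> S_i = -8.71*(-6.36)^i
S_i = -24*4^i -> [-24, -96, -384, -1536, -6144]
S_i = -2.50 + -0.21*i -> [-2.5, -2.71, -2.92, -3.13, -3.34]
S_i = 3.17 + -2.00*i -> [3.17, 1.17, -0.83, -2.83, -4.83]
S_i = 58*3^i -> [58, 174, 522, 1566, 4698]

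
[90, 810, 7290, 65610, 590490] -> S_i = 90*9^i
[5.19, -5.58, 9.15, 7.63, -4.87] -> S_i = Random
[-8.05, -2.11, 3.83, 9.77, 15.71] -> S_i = -8.05 + 5.94*i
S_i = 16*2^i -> [16, 32, 64, 128, 256]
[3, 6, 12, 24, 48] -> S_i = 3*2^i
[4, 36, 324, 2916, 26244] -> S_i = 4*9^i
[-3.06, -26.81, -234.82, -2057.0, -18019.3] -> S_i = -3.06*8.76^i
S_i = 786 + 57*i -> [786, 843, 900, 957, 1014]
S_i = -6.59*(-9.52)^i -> [-6.59, 62.74, -597.25, 5685.86, -54129.4]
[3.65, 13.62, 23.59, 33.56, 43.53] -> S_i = 3.65 + 9.97*i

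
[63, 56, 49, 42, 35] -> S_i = 63 + -7*i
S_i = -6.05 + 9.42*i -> [-6.05, 3.37, 12.79, 22.21, 31.63]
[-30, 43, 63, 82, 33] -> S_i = Random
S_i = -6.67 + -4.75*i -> [-6.67, -11.42, -16.17, -20.92, -25.67]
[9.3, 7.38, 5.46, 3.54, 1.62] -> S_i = 9.30 + -1.92*i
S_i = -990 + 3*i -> [-990, -987, -984, -981, -978]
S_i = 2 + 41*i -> [2, 43, 84, 125, 166]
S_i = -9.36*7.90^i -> [-9.36, -73.94, -584.16, -4614.85, -36457.28]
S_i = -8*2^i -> [-8, -16, -32, -64, -128]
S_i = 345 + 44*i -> [345, 389, 433, 477, 521]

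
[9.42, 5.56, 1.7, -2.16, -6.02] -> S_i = 9.42 + -3.86*i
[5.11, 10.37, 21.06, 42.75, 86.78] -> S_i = 5.11*2.03^i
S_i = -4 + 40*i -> [-4, 36, 76, 116, 156]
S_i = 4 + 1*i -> [4, 5, 6, 7, 8]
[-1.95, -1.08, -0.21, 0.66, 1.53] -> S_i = -1.95 + 0.87*i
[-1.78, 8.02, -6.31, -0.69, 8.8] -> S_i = Random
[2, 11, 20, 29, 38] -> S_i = 2 + 9*i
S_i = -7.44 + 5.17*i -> [-7.44, -2.27, 2.9, 8.07, 13.24]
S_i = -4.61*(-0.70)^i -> [-4.61, 3.23, -2.26, 1.58, -1.11]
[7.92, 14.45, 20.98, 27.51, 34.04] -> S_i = 7.92 + 6.53*i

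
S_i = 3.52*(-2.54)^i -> [3.52, -8.94, 22.71, -57.68, 146.51]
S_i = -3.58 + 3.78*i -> [-3.58, 0.2, 3.98, 7.76, 11.54]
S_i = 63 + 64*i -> [63, 127, 191, 255, 319]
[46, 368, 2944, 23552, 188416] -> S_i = 46*8^i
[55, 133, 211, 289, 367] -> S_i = 55 + 78*i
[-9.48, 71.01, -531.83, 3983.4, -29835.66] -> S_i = -9.48*(-7.49)^i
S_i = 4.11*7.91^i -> [4.11, 32.51, 257.15, 2034.1, 16089.69]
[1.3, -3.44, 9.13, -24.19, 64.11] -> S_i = 1.30*(-2.65)^i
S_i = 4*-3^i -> [4, -12, 36, -108, 324]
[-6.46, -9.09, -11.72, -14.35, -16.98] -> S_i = -6.46 + -2.63*i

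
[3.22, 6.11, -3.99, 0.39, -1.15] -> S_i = Random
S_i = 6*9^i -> [6, 54, 486, 4374, 39366]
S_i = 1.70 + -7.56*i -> [1.7, -5.86, -13.42, -20.98, -28.54]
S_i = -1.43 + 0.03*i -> [-1.43, -1.4, -1.37, -1.34, -1.31]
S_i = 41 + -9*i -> [41, 32, 23, 14, 5]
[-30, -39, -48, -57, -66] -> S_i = -30 + -9*i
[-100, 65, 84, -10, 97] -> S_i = Random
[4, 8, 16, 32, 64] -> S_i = 4*2^i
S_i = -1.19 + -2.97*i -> [-1.19, -4.16, -7.13, -10.1, -13.07]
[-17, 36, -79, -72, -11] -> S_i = Random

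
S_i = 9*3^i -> [9, 27, 81, 243, 729]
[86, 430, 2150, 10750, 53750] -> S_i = 86*5^i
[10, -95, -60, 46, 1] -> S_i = Random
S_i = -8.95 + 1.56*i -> [-8.95, -7.39, -5.83, -4.27, -2.71]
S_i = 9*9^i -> [9, 81, 729, 6561, 59049]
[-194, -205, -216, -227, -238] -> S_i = -194 + -11*i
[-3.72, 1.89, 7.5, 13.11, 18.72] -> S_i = -3.72 + 5.61*i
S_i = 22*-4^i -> [22, -88, 352, -1408, 5632]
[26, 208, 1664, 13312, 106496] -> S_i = 26*8^i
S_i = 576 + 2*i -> [576, 578, 580, 582, 584]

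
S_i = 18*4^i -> [18, 72, 288, 1152, 4608]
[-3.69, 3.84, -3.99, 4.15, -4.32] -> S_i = -3.69*(-1.04)^i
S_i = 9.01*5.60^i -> [9.01, 50.46, 282.55, 1582.3, 8860.88]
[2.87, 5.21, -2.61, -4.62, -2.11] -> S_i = Random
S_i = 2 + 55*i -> [2, 57, 112, 167, 222]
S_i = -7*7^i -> [-7, -49, -343, -2401, -16807]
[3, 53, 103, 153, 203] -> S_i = 3 + 50*i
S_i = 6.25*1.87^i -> [6.25, 11.69, 21.86, 40.87, 76.43]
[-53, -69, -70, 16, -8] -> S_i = Random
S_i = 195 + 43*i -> [195, 238, 281, 324, 367]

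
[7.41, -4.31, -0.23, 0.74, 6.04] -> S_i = Random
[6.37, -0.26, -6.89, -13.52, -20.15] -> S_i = 6.37 + -6.63*i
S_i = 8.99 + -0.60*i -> [8.99, 8.39, 7.79, 7.19, 6.59]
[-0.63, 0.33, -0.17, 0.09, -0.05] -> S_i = -0.63*(-0.52)^i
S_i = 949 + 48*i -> [949, 997, 1045, 1093, 1141]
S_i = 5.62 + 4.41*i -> [5.62, 10.03, 14.44, 18.85, 23.26]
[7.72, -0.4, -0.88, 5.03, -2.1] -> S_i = Random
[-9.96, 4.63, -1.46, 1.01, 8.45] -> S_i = Random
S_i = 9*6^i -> [9, 54, 324, 1944, 11664]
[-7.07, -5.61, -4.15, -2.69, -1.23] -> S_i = -7.07 + 1.46*i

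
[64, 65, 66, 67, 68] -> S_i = 64 + 1*i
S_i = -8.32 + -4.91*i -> [-8.32, -13.23, -18.14, -23.05, -27.96]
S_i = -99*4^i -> [-99, -396, -1584, -6336, -25344]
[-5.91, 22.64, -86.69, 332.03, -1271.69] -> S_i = -5.91*(-3.83)^i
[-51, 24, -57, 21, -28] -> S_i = Random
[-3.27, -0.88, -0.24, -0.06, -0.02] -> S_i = -3.27*0.27^i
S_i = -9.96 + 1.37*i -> [-9.96, -8.59, -7.22, -5.85, -4.48]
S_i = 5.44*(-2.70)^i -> [5.44, -14.69, 39.66, -107.08, 289.1]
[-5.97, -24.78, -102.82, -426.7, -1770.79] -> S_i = -5.97*4.15^i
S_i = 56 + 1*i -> [56, 57, 58, 59, 60]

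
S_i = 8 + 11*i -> [8, 19, 30, 41, 52]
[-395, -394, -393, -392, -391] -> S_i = -395 + 1*i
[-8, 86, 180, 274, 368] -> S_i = -8 + 94*i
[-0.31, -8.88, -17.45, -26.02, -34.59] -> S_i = -0.31 + -8.57*i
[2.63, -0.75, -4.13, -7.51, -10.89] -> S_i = 2.63 + -3.38*i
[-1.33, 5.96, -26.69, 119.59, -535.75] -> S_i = -1.33*(-4.48)^i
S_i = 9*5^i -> [9, 45, 225, 1125, 5625]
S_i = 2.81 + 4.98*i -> [2.81, 7.79, 12.77, 17.75, 22.73]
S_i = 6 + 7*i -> [6, 13, 20, 27, 34]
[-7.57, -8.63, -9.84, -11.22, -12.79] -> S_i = -7.57*1.14^i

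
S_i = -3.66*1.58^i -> [-3.66, -5.78, -9.14, -14.44, -22.81]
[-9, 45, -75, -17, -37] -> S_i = Random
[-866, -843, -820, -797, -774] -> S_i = -866 + 23*i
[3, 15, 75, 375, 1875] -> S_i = 3*5^i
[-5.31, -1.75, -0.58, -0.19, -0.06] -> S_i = -5.31*0.33^i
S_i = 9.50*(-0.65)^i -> [9.5, -6.18, 4.01, -2.61, 1.7]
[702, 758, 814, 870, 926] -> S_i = 702 + 56*i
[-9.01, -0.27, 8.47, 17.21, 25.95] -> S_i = -9.01 + 8.74*i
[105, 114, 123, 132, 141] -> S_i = 105 + 9*i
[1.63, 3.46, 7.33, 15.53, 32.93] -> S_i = 1.63*2.12^i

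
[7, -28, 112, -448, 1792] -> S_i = 7*-4^i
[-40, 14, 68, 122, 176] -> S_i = -40 + 54*i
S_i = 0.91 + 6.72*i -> [0.91, 7.63, 14.35, 21.07, 27.79]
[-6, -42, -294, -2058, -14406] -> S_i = -6*7^i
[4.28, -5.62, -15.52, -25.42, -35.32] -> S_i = 4.28 + -9.90*i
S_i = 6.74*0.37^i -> [6.74, 2.49, 0.92, 0.34, 0.13]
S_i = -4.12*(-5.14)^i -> [-4.12, 21.18, -108.85, 559.48, -2875.74]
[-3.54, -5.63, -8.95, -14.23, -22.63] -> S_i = -3.54*1.59^i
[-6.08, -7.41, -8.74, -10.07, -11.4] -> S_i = -6.08 + -1.33*i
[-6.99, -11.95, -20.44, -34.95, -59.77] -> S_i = -6.99*1.71^i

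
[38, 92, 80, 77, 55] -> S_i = Random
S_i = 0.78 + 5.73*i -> [0.78, 6.51, 12.24, 17.97, 23.7]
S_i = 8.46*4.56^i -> [8.46, 38.58, 175.91, 802.17, 3657.88]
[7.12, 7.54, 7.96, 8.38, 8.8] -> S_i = 7.12 + 0.42*i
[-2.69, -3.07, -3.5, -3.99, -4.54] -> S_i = -2.69*1.14^i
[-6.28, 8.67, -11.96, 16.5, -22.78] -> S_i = -6.28*(-1.38)^i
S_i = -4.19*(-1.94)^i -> [-4.19, 8.13, -15.77, 30.59, -59.35]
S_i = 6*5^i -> [6, 30, 150, 750, 3750]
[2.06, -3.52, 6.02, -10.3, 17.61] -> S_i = 2.06*(-1.71)^i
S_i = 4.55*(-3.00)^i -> [4.55, -13.65, 40.95, -122.85, 368.55]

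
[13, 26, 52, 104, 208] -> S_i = 13*2^i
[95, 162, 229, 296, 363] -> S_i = 95 + 67*i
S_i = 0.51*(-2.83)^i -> [0.51, -1.44, 4.08, -11.56, 32.71]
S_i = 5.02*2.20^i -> [5.02, 11.04, 24.3, 53.45, 117.6]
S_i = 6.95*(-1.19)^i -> [6.95, -8.27, 9.84, -11.71, 13.94]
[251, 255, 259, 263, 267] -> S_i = 251 + 4*i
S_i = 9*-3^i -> [9, -27, 81, -243, 729]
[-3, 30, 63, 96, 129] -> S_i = -3 + 33*i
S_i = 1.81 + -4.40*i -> [1.81, -2.59, -6.99, -11.39, -15.79]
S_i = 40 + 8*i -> [40, 48, 56, 64, 72]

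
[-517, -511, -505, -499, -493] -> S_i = -517 + 6*i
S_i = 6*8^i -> [6, 48, 384, 3072, 24576]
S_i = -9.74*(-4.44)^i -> [-9.74, 43.25, -192.01, 852.53, -3785.22]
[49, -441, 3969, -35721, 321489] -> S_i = 49*-9^i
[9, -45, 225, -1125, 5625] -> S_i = 9*-5^i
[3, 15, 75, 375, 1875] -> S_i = 3*5^i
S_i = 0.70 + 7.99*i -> [0.7, 8.69, 16.68, 24.67, 32.66]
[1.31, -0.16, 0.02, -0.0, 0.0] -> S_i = 1.31*(-0.12)^i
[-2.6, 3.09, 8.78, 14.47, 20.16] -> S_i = -2.60 + 5.69*i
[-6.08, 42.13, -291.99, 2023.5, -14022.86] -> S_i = -6.08*(-6.93)^i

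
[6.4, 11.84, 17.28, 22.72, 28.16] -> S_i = 6.40 + 5.44*i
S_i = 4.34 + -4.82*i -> [4.34, -0.48, -5.3, -10.12, -14.94]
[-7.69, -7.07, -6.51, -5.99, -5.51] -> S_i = -7.69*0.92^i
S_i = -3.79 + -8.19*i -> [-3.79, -11.98, -20.17, -28.36, -36.55]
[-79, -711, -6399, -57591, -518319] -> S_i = -79*9^i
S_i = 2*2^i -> [2, 4, 8, 16, 32]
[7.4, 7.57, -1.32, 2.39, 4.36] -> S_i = Random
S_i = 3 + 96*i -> [3, 99, 195, 291, 387]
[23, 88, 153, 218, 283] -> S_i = 23 + 65*i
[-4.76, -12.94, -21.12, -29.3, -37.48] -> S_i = -4.76 + -8.18*i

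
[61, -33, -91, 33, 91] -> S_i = Random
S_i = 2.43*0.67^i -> [2.43, 1.63, 1.09, 0.73, 0.49]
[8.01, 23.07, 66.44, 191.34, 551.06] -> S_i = 8.01*2.88^i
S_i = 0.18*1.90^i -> [0.18, 0.34, 0.65, 1.23, 2.35]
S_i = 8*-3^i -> [8, -24, 72, -216, 648]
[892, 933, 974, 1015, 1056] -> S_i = 892 + 41*i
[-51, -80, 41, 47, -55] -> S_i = Random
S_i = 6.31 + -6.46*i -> [6.31, -0.15, -6.61, -13.07, -19.53]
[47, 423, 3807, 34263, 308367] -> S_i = 47*9^i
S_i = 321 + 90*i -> [321, 411, 501, 591, 681]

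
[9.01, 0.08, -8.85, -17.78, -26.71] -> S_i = 9.01 + -8.93*i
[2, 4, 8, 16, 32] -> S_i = 2*2^i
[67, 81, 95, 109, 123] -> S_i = 67 + 14*i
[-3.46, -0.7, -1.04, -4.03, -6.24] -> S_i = Random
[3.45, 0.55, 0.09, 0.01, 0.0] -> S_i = 3.45*0.16^i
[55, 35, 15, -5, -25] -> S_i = 55 + -20*i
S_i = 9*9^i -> [9, 81, 729, 6561, 59049]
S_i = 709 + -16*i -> [709, 693, 677, 661, 645]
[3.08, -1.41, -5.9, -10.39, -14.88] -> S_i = 3.08 + -4.49*i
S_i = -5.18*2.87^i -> [-5.18, -14.87, -42.67, -122.45, -351.44]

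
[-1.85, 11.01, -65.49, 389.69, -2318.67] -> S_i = -1.85*(-5.95)^i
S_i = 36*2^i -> [36, 72, 144, 288, 576]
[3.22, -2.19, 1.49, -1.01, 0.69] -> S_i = 3.22*(-0.68)^i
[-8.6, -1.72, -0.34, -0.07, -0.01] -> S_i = -8.60*0.20^i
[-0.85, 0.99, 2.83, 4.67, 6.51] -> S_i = -0.85 + 1.84*i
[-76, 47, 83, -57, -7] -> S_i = Random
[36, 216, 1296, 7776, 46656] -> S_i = 36*6^i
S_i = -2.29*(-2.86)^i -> [-2.29, 6.55, -18.73, 53.57, -153.21]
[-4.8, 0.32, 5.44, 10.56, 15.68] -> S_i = -4.80 + 5.12*i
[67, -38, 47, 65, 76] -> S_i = Random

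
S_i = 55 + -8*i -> [55, 47, 39, 31, 23]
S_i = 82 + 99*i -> [82, 181, 280, 379, 478]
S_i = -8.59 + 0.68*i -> [-8.59, -7.91, -7.23, -6.55, -5.87]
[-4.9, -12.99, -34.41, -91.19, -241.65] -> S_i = -4.90*2.65^i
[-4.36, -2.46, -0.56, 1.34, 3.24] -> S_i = -4.36 + 1.90*i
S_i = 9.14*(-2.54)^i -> [9.14, -23.22, 58.97, -149.78, 380.44]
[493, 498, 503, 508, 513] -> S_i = 493 + 5*i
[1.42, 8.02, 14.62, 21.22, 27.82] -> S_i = 1.42 + 6.60*i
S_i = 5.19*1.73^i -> [5.19, 8.98, 15.53, 26.87, 46.49]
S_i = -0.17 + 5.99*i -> [-0.17, 5.82, 11.81, 17.8, 23.79]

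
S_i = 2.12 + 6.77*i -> [2.12, 8.89, 15.66, 22.43, 29.2]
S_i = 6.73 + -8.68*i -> [6.73, -1.95, -10.63, -19.31, -27.99]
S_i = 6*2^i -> [6, 12, 24, 48, 96]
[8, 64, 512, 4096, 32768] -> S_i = 8*8^i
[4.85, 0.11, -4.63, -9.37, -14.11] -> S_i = 4.85 + -4.74*i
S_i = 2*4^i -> [2, 8, 32, 128, 512]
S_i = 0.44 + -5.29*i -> [0.44, -4.85, -10.14, -15.43, -20.72]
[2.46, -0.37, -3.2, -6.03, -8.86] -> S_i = 2.46 + -2.83*i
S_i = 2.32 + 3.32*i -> [2.32, 5.64, 8.96, 12.28, 15.6]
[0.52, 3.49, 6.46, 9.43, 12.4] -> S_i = 0.52 + 2.97*i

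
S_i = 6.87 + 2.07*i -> [6.87, 8.94, 11.01, 13.08, 15.15]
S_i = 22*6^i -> [22, 132, 792, 4752, 28512]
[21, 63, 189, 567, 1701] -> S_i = 21*3^i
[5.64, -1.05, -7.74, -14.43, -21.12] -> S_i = 5.64 + -6.69*i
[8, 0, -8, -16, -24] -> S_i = 8 + -8*i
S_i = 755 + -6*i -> [755, 749, 743, 737, 731]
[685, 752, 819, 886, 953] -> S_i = 685 + 67*i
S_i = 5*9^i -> [5, 45, 405, 3645, 32805]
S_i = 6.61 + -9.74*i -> [6.61, -3.13, -12.87, -22.61, -32.35]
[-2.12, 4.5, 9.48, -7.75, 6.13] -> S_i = Random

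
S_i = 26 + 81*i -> [26, 107, 188, 269, 350]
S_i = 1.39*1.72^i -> [1.39, 2.39, 4.11, 7.07, 12.17]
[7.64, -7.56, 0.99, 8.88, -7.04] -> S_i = Random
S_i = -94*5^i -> [-94, -470, -2350, -11750, -58750]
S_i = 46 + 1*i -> [46, 47, 48, 49, 50]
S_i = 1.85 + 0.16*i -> [1.85, 2.01, 2.17, 2.33, 2.49]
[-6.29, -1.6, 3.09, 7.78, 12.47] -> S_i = -6.29 + 4.69*i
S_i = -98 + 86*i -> [-98, -12, 74, 160, 246]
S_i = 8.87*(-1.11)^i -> [8.87, -9.85, 10.93, -12.13, 13.47]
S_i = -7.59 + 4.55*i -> [-7.59, -3.04, 1.51, 6.06, 10.61]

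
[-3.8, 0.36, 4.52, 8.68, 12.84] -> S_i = -3.80 + 4.16*i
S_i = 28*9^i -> [28, 252, 2268, 20412, 183708]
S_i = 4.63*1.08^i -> [4.63, 5.0, 5.4, 5.83, 6.3]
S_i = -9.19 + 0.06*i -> [-9.19, -9.13, -9.07, -9.01, -8.95]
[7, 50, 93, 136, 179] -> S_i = 7 + 43*i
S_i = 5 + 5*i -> [5, 10, 15, 20, 25]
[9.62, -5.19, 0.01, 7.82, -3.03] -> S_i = Random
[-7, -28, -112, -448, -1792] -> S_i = -7*4^i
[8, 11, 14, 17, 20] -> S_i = 8 + 3*i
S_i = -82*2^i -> [-82, -164, -328, -656, -1312]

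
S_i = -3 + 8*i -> [-3, 5, 13, 21, 29]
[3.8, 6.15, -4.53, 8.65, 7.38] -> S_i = Random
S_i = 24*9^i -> [24, 216, 1944, 17496, 157464]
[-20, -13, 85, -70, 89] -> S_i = Random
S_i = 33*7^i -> [33, 231, 1617, 11319, 79233]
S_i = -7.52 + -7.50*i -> [-7.52, -15.02, -22.52, -30.02, -37.52]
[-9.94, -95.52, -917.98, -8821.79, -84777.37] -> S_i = -9.94*9.61^i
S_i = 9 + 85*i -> [9, 94, 179, 264, 349]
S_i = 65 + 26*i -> [65, 91, 117, 143, 169]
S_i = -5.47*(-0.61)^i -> [-5.47, 3.34, -2.04, 1.24, -0.76]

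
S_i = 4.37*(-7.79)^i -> [4.37, -34.04, 265.19, -2065.83, 16092.79]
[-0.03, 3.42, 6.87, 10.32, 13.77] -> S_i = -0.03 + 3.45*i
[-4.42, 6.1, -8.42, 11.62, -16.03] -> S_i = -4.42*(-1.38)^i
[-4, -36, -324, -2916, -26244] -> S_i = -4*9^i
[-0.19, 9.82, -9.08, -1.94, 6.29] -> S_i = Random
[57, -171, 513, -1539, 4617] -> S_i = 57*-3^i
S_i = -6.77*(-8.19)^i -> [-6.77, 55.45, -454.11, 3719.12, -30459.61]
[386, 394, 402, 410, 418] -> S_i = 386 + 8*i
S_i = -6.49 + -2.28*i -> [-6.49, -8.77, -11.05, -13.33, -15.61]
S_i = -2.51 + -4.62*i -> [-2.51, -7.13, -11.75, -16.37, -20.99]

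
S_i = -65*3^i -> [-65, -195, -585, -1755, -5265]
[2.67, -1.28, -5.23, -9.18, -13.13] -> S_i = 2.67 + -3.95*i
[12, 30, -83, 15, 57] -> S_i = Random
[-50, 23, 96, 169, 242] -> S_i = -50 + 73*i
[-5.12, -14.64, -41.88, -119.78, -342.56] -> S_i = -5.12*2.86^i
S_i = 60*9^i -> [60, 540, 4860, 43740, 393660]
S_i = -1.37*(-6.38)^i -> [-1.37, 8.74, -55.77, 355.78, -2269.88]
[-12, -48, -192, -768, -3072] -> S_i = -12*4^i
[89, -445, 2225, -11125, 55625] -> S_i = 89*-5^i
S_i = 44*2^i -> [44, 88, 176, 352, 704]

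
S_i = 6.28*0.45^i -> [6.28, 2.83, 1.27, 0.57, 0.26]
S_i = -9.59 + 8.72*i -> [-9.59, -0.87, 7.85, 16.57, 25.29]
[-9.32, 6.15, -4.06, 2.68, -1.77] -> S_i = -9.32*(-0.66)^i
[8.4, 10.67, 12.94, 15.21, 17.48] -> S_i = 8.40 + 2.27*i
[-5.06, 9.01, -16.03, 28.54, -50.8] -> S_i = -5.06*(-1.78)^i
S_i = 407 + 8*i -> [407, 415, 423, 431, 439]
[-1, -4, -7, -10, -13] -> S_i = -1 + -3*i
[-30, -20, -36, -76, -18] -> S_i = Random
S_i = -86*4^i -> [-86, -344, -1376, -5504, -22016]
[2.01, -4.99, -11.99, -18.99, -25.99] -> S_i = 2.01 + -7.00*i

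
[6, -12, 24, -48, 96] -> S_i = 6*-2^i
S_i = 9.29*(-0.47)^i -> [9.29, -4.37, 2.05, -0.96, 0.45]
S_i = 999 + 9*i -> [999, 1008, 1017, 1026, 1035]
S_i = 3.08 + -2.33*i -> [3.08, 0.75, -1.58, -3.91, -6.24]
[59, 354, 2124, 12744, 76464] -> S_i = 59*6^i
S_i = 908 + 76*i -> [908, 984, 1060, 1136, 1212]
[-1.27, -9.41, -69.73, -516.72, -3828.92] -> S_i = -1.27*7.41^i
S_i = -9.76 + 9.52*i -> [-9.76, -0.24, 9.28, 18.8, 28.32]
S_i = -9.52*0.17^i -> [-9.52, -1.62, -0.28, -0.05, -0.01]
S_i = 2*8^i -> [2, 16, 128, 1024, 8192]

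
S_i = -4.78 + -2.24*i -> [-4.78, -7.02, -9.26, -11.5, -13.74]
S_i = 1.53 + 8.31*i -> [1.53, 9.84, 18.15, 26.46, 34.77]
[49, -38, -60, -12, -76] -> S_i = Random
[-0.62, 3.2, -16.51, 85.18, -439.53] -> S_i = -0.62*(-5.16)^i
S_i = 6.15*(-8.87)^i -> [6.15, -54.55, 483.86, -4291.86, 38068.84]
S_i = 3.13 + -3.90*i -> [3.13, -0.77, -4.67, -8.57, -12.47]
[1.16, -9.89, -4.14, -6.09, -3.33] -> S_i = Random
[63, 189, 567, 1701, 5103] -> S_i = 63*3^i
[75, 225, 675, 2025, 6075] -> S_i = 75*3^i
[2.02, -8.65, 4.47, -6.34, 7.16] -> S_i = Random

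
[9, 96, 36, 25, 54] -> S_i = Random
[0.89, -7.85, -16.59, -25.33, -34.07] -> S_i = 0.89 + -8.74*i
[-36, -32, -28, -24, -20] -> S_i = -36 + 4*i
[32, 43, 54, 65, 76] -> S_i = 32 + 11*i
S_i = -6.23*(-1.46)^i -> [-6.23, 9.1, -13.28, 19.39, -28.31]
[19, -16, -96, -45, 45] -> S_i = Random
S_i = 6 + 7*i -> [6, 13, 20, 27, 34]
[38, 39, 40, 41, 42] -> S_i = 38 + 1*i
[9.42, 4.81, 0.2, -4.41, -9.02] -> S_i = 9.42 + -4.61*i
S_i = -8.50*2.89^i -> [-8.5, -24.56, -70.99, -205.17, -592.94]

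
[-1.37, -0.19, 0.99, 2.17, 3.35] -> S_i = -1.37 + 1.18*i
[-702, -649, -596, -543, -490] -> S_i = -702 + 53*i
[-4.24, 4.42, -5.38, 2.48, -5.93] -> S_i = Random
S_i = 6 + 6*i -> [6, 12, 18, 24, 30]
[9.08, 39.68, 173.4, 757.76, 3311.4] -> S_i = 9.08*4.37^i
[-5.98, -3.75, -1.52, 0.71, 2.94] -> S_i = -5.98 + 2.23*i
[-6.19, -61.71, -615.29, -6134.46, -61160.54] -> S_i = -6.19*9.97^i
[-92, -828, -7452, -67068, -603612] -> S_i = -92*9^i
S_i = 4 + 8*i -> [4, 12, 20, 28, 36]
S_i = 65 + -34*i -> [65, 31, -3, -37, -71]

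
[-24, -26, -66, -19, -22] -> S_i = Random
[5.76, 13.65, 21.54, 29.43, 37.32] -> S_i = 5.76 + 7.89*i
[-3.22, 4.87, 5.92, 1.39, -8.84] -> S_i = Random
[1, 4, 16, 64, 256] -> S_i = 1*4^i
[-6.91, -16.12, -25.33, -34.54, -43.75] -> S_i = -6.91 + -9.21*i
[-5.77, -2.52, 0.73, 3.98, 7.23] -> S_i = -5.77 + 3.25*i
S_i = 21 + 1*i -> [21, 22, 23, 24, 25]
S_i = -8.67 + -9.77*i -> [-8.67, -18.44, -28.21, -37.98, -47.75]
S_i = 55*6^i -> [55, 330, 1980, 11880, 71280]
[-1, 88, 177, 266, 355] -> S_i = -1 + 89*i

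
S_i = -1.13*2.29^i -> [-1.13, -2.59, -5.93, -13.57, -31.08]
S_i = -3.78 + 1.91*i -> [-3.78, -1.87, 0.04, 1.95, 3.86]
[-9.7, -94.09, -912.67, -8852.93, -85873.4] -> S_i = -9.70*9.70^i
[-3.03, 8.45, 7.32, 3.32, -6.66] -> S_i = Random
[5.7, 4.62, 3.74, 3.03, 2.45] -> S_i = 5.70*0.81^i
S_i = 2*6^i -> [2, 12, 72, 432, 2592]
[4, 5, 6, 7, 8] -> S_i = 4 + 1*i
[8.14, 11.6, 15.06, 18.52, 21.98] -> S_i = 8.14 + 3.46*i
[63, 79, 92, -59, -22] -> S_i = Random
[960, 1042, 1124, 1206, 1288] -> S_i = 960 + 82*i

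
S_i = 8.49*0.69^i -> [8.49, 5.86, 4.04, 2.79, 1.92]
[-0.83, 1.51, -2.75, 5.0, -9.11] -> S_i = -0.83*(-1.82)^i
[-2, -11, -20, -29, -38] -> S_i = -2 + -9*i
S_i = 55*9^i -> [55, 495, 4455, 40095, 360855]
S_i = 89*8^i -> [89, 712, 5696, 45568, 364544]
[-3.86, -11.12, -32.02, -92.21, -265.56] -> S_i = -3.86*2.88^i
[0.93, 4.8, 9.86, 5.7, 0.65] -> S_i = Random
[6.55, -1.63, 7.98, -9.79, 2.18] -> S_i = Random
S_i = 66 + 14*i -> [66, 80, 94, 108, 122]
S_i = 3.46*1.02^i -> [3.46, 3.53, 3.6, 3.67, 3.75]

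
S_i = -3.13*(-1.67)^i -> [-3.13, 5.23, -8.73, 14.58, -24.35]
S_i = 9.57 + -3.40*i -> [9.57, 6.17, 2.77, -0.63, -4.03]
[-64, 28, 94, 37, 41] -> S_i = Random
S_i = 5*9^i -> [5, 45, 405, 3645, 32805]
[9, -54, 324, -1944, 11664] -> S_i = 9*-6^i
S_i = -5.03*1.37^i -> [-5.03, -6.89, -9.44, -12.93, -17.72]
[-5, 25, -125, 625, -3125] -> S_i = -5*-5^i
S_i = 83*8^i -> [83, 664, 5312, 42496, 339968]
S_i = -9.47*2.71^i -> [-9.47, -25.66, -69.55, -188.48, -510.77]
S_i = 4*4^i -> [4, 16, 64, 256, 1024]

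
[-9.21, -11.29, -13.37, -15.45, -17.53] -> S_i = -9.21 + -2.08*i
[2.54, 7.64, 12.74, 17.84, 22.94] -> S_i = 2.54 + 5.10*i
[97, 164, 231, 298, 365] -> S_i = 97 + 67*i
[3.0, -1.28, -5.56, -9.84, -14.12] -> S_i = 3.00 + -4.28*i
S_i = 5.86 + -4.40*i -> [5.86, 1.46, -2.94, -7.34, -11.74]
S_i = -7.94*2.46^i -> [-7.94, -19.53, -48.05, -118.2, -290.78]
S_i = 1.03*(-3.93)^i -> [1.03, -4.05, 15.91, -62.52, 245.7]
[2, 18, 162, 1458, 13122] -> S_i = 2*9^i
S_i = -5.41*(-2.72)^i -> [-5.41, 14.72, -40.03, 108.87, -296.12]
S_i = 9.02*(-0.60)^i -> [9.02, -5.41, 3.25, -1.95, 1.17]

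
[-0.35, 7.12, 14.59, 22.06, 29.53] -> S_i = -0.35 + 7.47*i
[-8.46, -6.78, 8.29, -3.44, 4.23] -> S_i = Random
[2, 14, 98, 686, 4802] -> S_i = 2*7^i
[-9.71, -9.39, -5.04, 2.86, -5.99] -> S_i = Random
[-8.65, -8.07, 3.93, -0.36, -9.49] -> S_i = Random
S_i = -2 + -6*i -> [-2, -8, -14, -20, -26]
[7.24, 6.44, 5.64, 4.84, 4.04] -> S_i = 7.24 + -0.80*i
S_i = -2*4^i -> [-2, -8, -32, -128, -512]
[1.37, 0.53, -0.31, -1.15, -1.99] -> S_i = 1.37 + -0.84*i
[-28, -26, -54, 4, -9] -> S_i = Random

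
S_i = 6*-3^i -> [6, -18, 54, -162, 486]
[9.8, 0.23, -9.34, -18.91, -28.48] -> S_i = 9.80 + -9.57*i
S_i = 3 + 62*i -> [3, 65, 127, 189, 251]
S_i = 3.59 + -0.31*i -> [3.59, 3.28, 2.97, 2.66, 2.35]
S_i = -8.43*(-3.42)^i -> [-8.43, 28.83, -98.6, 337.21, -1153.27]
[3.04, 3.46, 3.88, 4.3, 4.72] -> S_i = 3.04 + 0.42*i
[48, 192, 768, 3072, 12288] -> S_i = 48*4^i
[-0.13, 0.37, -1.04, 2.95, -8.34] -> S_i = -0.13*(-2.83)^i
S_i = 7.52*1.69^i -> [7.52, 12.71, 21.48, 36.3, 61.34]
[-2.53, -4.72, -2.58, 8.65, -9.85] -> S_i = Random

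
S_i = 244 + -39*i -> [244, 205, 166, 127, 88]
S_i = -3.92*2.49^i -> [-3.92, -9.76, -24.3, -60.52, -150.69]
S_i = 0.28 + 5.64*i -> [0.28, 5.92, 11.56, 17.2, 22.84]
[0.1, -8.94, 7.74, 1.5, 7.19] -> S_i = Random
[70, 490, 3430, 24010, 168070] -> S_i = 70*7^i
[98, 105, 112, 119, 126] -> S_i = 98 + 7*i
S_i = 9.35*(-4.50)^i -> [9.35, -42.08, 189.34, -852.02, 3834.08]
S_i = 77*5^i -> [77, 385, 1925, 9625, 48125]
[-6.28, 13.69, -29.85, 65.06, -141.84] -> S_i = -6.28*(-2.18)^i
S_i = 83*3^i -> [83, 249, 747, 2241, 6723]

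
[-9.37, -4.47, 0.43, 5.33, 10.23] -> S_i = -9.37 + 4.90*i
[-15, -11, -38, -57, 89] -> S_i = Random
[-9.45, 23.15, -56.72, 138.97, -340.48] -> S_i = -9.45*(-2.45)^i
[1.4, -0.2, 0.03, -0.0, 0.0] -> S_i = 1.40*(-0.14)^i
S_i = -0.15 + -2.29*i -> [-0.15, -2.44, -4.73, -7.02, -9.31]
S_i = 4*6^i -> [4, 24, 144, 864, 5184]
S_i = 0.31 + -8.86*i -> [0.31, -8.55, -17.41, -26.27, -35.13]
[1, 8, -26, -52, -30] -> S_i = Random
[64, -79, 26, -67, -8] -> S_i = Random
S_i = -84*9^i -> [-84, -756, -6804, -61236, -551124]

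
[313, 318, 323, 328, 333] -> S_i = 313 + 5*i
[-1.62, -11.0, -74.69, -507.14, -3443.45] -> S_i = -1.62*6.79^i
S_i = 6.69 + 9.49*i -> [6.69, 16.18, 25.67, 35.16, 44.65]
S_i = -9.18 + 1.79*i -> [-9.18, -7.39, -5.6, -3.81, -2.02]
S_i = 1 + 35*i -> [1, 36, 71, 106, 141]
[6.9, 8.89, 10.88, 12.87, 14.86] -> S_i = 6.90 + 1.99*i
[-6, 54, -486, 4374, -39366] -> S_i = -6*-9^i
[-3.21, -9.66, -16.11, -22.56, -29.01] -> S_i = -3.21 + -6.45*i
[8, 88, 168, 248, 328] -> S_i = 8 + 80*i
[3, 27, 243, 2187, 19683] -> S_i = 3*9^i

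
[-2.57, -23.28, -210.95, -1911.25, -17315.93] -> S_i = -2.57*9.06^i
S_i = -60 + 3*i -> [-60, -57, -54, -51, -48]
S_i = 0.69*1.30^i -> [0.69, 0.9, 1.17, 1.52, 1.97]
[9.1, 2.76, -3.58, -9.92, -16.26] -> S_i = 9.10 + -6.34*i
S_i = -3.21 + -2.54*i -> [-3.21, -5.75, -8.29, -10.83, -13.37]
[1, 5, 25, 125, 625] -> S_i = 1*5^i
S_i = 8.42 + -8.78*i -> [8.42, -0.36, -9.14, -17.92, -26.7]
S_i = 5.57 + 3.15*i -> [5.57, 8.72, 11.87, 15.02, 18.17]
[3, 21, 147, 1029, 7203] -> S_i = 3*7^i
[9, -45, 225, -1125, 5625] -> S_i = 9*-5^i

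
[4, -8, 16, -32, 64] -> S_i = 4*-2^i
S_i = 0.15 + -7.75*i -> [0.15, -7.6, -15.35, -23.1, -30.85]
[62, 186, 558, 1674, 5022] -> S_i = 62*3^i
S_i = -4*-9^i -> [-4, 36, -324, 2916, -26244]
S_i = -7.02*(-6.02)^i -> [-7.02, 42.26, -254.41, 1531.53, -9219.83]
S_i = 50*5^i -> [50, 250, 1250, 6250, 31250]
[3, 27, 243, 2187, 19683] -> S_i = 3*9^i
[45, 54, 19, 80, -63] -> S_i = Random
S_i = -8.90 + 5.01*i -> [-8.9, -3.89, 1.12, 6.13, 11.14]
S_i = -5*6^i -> [-5, -30, -180, -1080, -6480]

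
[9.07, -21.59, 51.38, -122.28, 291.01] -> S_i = 9.07*(-2.38)^i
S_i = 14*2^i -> [14, 28, 56, 112, 224]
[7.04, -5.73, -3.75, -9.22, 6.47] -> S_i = Random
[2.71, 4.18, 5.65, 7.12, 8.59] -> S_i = 2.71 + 1.47*i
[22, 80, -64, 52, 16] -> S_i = Random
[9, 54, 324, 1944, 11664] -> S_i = 9*6^i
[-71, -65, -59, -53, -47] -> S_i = -71 + 6*i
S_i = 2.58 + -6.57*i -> [2.58, -3.99, -10.56, -17.13, -23.7]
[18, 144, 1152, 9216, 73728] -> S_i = 18*8^i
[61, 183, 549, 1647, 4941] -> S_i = 61*3^i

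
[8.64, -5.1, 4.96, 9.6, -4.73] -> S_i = Random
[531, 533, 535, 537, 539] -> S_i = 531 + 2*i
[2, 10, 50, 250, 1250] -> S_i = 2*5^i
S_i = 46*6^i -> [46, 276, 1656, 9936, 59616]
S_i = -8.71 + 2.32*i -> [-8.71, -6.39, -4.07, -1.75, 0.57]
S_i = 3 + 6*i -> [3, 9, 15, 21, 27]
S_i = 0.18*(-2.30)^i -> [0.18, -0.41, 0.95, -2.19, 5.04]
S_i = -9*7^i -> [-9, -63, -441, -3087, -21609]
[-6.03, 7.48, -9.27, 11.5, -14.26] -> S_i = -6.03*(-1.24)^i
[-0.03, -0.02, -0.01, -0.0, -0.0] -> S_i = -0.03*0.53^i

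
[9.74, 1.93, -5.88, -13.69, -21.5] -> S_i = 9.74 + -7.81*i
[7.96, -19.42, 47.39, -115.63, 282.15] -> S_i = 7.96*(-2.44)^i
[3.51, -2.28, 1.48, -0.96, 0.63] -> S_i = 3.51*(-0.65)^i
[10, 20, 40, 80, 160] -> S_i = 10*2^i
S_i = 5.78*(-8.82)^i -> [5.78, -50.98, 449.64, -3965.83, 34978.58]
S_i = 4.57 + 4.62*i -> [4.57, 9.19, 13.81, 18.43, 23.05]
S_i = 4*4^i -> [4, 16, 64, 256, 1024]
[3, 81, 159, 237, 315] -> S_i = 3 + 78*i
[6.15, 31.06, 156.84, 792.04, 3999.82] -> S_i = 6.15*5.05^i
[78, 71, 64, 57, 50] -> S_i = 78 + -7*i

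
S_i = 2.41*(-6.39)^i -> [2.41, -15.4, 98.41, -628.81, 4018.1]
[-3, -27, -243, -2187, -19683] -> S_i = -3*9^i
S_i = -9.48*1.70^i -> [-9.48, -16.12, -27.4, -46.58, -79.18]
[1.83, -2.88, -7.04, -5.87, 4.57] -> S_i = Random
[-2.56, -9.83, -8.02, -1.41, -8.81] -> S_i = Random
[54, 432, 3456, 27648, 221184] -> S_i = 54*8^i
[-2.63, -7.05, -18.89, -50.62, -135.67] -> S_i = -2.63*2.68^i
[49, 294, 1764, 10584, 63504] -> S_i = 49*6^i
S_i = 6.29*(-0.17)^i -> [6.29, -1.07, 0.18, -0.03, 0.01]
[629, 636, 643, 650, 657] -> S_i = 629 + 7*i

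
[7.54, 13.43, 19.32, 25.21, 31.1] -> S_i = 7.54 + 5.89*i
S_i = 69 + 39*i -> [69, 108, 147, 186, 225]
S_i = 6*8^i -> [6, 48, 384, 3072, 24576]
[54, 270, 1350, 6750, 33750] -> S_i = 54*5^i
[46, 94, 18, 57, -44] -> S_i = Random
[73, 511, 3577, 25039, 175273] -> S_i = 73*7^i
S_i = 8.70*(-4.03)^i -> [8.7, -35.06, 141.3, -569.42, 2294.77]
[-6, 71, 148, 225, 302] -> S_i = -6 + 77*i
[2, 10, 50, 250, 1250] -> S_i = 2*5^i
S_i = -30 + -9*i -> [-30, -39, -48, -57, -66]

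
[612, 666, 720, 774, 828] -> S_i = 612 + 54*i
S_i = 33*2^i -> [33, 66, 132, 264, 528]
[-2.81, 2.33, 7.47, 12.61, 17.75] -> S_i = -2.81 + 5.14*i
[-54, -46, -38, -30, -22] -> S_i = -54 + 8*i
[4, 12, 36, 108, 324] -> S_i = 4*3^i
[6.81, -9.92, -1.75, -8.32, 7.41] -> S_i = Random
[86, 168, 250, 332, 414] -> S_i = 86 + 82*i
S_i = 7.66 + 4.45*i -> [7.66, 12.11, 16.56, 21.01, 25.46]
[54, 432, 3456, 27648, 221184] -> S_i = 54*8^i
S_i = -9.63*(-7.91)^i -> [-9.63, 76.17, -602.53, 4766.02, -37699.21]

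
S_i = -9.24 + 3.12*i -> [-9.24, -6.12, -3.0, 0.12, 3.24]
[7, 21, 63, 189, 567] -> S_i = 7*3^i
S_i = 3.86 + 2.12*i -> [3.86, 5.98, 8.1, 10.22, 12.34]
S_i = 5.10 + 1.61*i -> [5.1, 6.71, 8.32, 9.93, 11.54]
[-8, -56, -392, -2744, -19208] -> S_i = -8*7^i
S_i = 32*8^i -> [32, 256, 2048, 16384, 131072]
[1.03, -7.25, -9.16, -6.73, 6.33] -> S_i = Random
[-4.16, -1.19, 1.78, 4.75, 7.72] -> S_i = -4.16 + 2.97*i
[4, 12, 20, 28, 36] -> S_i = 4 + 8*i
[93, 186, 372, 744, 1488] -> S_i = 93*2^i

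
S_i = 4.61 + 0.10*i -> [4.61, 4.71, 4.81, 4.91, 5.01]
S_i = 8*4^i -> [8, 32, 128, 512, 2048]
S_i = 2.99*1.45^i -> [2.99, 4.34, 6.29, 9.12, 13.22]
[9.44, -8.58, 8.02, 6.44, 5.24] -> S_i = Random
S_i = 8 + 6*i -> [8, 14, 20, 26, 32]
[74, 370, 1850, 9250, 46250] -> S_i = 74*5^i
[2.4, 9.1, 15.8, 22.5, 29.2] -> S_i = 2.40 + 6.70*i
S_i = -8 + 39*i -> [-8, 31, 70, 109, 148]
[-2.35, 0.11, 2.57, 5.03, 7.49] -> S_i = -2.35 + 2.46*i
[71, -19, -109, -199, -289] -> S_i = 71 + -90*i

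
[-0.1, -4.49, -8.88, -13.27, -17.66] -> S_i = -0.10 + -4.39*i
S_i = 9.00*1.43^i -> [9.0, 12.87, 18.4, 26.32, 37.63]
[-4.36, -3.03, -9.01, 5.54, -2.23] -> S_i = Random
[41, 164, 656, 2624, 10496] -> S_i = 41*4^i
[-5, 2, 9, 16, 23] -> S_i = -5 + 7*i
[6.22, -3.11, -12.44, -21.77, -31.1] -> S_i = 6.22 + -9.33*i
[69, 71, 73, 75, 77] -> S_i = 69 + 2*i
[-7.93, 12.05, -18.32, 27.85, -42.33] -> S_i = -7.93*(-1.52)^i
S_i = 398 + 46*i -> [398, 444, 490, 536, 582]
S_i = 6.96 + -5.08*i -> [6.96, 1.88, -3.2, -8.28, -13.36]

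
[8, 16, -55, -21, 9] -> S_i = Random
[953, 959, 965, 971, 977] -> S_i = 953 + 6*i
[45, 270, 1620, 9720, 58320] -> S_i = 45*6^i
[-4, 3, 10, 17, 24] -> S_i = -4 + 7*i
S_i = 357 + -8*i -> [357, 349, 341, 333, 325]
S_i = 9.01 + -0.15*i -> [9.01, 8.86, 8.71, 8.56, 8.41]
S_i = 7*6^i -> [7, 42, 252, 1512, 9072]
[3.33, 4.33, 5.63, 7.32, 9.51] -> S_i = 3.33*1.30^i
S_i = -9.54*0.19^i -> [-9.54, -1.81, -0.34, -0.07, -0.01]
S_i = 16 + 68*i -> [16, 84, 152, 220, 288]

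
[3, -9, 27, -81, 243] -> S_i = 3*-3^i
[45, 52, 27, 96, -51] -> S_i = Random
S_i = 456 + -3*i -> [456, 453, 450, 447, 444]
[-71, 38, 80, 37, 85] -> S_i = Random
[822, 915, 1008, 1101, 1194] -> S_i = 822 + 93*i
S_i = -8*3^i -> [-8, -24, -72, -216, -648]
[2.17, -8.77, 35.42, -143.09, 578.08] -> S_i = 2.17*(-4.04)^i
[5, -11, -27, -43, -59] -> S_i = 5 + -16*i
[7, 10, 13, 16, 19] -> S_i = 7 + 3*i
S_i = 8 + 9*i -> [8, 17, 26, 35, 44]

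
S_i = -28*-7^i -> [-28, 196, -1372, 9604, -67228]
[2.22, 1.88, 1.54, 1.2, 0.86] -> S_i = 2.22 + -0.34*i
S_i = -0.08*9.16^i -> [-0.08, -0.73, -6.71, -61.49, -563.21]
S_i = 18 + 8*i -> [18, 26, 34, 42, 50]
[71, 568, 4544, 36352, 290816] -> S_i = 71*8^i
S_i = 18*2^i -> [18, 36, 72, 144, 288]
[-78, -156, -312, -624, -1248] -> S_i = -78*2^i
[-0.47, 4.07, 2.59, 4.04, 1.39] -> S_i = Random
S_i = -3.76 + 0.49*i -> [-3.76, -3.27, -2.78, -2.29, -1.8]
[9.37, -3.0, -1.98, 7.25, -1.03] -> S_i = Random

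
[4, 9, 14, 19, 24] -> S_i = 4 + 5*i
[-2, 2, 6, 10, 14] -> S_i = -2 + 4*i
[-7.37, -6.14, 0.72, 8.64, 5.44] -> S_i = Random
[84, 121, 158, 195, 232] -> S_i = 84 + 37*i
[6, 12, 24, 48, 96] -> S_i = 6*2^i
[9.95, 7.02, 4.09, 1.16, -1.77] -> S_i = 9.95 + -2.93*i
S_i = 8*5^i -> [8, 40, 200, 1000, 5000]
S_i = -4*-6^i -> [-4, 24, -144, 864, -5184]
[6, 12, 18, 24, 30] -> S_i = 6 + 6*i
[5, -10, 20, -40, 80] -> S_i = 5*-2^i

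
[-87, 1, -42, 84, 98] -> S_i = Random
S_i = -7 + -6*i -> [-7, -13, -19, -25, -31]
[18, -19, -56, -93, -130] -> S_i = 18 + -37*i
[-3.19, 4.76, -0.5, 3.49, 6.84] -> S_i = Random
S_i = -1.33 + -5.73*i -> [-1.33, -7.06, -12.79, -18.52, -24.25]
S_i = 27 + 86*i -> [27, 113, 199, 285, 371]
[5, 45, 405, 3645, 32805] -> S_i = 5*9^i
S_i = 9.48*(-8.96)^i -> [9.48, -84.94, 761.07, -6819.18, 61099.88]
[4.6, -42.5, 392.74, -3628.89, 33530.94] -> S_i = 4.60*(-9.24)^i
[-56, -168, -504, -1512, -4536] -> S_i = -56*3^i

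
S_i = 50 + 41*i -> [50, 91, 132, 173, 214]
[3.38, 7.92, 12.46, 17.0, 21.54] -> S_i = 3.38 + 4.54*i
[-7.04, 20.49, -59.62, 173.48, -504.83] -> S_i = -7.04*(-2.91)^i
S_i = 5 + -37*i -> [5, -32, -69, -106, -143]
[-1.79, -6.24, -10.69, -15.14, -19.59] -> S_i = -1.79 + -4.45*i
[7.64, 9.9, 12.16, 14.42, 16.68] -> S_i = 7.64 + 2.26*i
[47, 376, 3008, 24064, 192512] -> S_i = 47*8^i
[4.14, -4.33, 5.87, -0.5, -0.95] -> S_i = Random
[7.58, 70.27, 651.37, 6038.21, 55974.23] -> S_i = 7.58*9.27^i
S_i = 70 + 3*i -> [70, 73, 76, 79, 82]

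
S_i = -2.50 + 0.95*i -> [-2.5, -1.55, -0.6, 0.35, 1.3]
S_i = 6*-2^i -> [6, -12, 24, -48, 96]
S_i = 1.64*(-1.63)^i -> [1.64, -2.67, 4.36, -7.1, 11.58]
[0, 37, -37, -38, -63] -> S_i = Random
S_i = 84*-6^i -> [84, -504, 3024, -18144, 108864]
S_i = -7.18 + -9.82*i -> [-7.18, -17.0, -26.82, -36.64, -46.46]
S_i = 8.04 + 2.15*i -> [8.04, 10.19, 12.34, 14.49, 16.64]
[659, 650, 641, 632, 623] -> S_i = 659 + -9*i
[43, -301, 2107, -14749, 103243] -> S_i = 43*-7^i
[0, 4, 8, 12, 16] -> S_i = 0 + 4*i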